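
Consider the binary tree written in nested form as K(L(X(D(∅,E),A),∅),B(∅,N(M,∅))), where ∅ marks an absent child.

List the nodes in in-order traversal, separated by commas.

In-order visits the left subtree, then the node, then the right subtree.
At K: go left to L.
  At L: go left to X.
    At X: go left to D.
      At D: no left child.
      Visit D.
      At D: go right to E.
        E is a leaf — visit E.
    Visit X.
    At X: go right to A.
      A is a leaf — visit A.
  Visit L.
  At L: no right child.
Visit K.
At K: go right to B.
  At B: no left child.
  Visit B.
  At B: go right to N.
    At N: go left to M.
      M is a leaf — visit M.
    Visit N.
    At N: no right child.

D, E, X, A, L, K, B, M, N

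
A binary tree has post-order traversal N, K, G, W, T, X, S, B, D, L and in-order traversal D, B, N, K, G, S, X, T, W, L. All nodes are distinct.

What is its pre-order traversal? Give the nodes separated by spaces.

L D B S G K N X T W

The last element of post-order is the root; it splits in-order into left and right subtrees.
Root L: left subtree has 9 nodes {D, B, N, K, G, S, X, T, W}, right has 0 { }.
  Root D: left subtree has 0 nodes { }, right has 8 {B, N, K, G, S, X, T, W}.
    Root B: left subtree has 0 nodes { }, right has 7 {N, K, G, S, X, T, W}.
      Root S: left subtree has 3 nodes {N, K, G}, right has 3 {X, T, W}.
        Root G: left subtree has 2 nodes {N, K}, right has 0 { }.
          Root K: left subtree has 1 node {N}, right has 0 { }.
        Root X: left subtree has 0 nodes { }, right has 2 {T, W}.
          Root T: left subtree has 0 nodes { }, right has 1 {W}.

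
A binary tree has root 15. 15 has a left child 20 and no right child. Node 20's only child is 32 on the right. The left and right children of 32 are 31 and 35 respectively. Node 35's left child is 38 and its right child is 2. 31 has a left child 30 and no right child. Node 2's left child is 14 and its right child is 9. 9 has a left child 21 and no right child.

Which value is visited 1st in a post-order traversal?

30

Post-order visits the left subtree, then the right subtree, then the node.
At 15: go left to 20.
  At 20: no left child.
  At 20: go right to 32.
    At 32: go left to 31.
      At 31: go left to 30.
        30 is a leaf — visit 30.
      At 31: no right child.
      Visit 31.
    At 32: go right to 35.
      At 35: go left to 38.
        38 is a leaf — visit 38.
      At 35: go right to 2.
        At 2: go left to 14.
          14 is a leaf — visit 14.
        At 2: go right to 9.
          At 9: go left to 21.
            21 is a leaf — visit 21.
          At 9: no right child.
          Visit 9.
        Visit 2.
      Visit 35.
    Visit 32.
  Visit 20.
At 15: no right child.
Visit 15.
Full post-order sequence: 30, 31, 38, 14, 21, 9, 2, 35, 32, 20, 15.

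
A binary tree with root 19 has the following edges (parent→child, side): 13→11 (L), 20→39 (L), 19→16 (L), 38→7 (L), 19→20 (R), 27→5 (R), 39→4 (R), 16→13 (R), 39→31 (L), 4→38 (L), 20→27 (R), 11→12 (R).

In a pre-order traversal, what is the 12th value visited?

Pre-order visits the node, then its left subtree, then its right subtree.
Visit 19.
At 19: go left to 16.
  Visit 16.
  At 16: no left child.
  At 16: go right to 13.
    Visit 13.
    At 13: go left to 11.
      Visit 11.
      At 11: no left child.
      At 11: go right to 12.
        12 is a leaf — visit 12.
    At 13: no right child.
At 19: go right to 20.
  Visit 20.
  At 20: go left to 39.
    Visit 39.
    At 39: go left to 31.
      31 is a leaf — visit 31.
    At 39: go right to 4.
      Visit 4.
      At 4: go left to 38.
        Visit 38.
        At 38: go left to 7.
          7 is a leaf — visit 7.
        At 38: no right child.
      At 4: no right child.
  At 20: go right to 27.
    Visit 27.
    At 27: no left child.
    At 27: go right to 5.
      5 is a leaf — visit 5.
Full pre-order sequence: 19, 16, 13, 11, 12, 20, 39, 31, 4, 38, 7, 27, 5.

27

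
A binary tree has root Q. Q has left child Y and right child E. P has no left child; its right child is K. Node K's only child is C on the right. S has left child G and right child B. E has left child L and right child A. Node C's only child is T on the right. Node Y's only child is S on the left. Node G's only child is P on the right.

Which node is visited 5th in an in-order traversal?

In-order visits the left subtree, then the node, then the right subtree.
At Q: go left to Y.
  At Y: go left to S.
    At S: go left to G.
      At G: no left child.
      Visit G.
      At G: go right to P.
        At P: no left child.
        Visit P.
        At P: go right to K.
          At K: no left child.
          Visit K.
          At K: go right to C.
            At C: no left child.
            Visit C.
            At C: go right to T.
              T is a leaf — visit T.
    Visit S.
    At S: go right to B.
      B is a leaf — visit B.
  Visit Y.
  At Y: no right child.
Visit Q.
At Q: go right to E.
  At E: go left to L.
    L is a leaf — visit L.
  Visit E.
  At E: go right to A.
    A is a leaf — visit A.
Full in-order sequence: G, P, K, C, T, S, B, Y, Q, L, E, A.

T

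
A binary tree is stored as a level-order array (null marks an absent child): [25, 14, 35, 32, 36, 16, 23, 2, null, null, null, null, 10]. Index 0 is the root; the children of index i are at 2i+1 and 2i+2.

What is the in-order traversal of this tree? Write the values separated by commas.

In-order visits the left subtree, then the node, then the right subtree.
At 25: go left to 14.
  At 14: go left to 32.
    At 32: go left to 2.
      2 is a leaf — visit 2.
    Visit 32.
    At 32: no right child.
  Visit 14.
  At 14: go right to 36.
    36 is a leaf — visit 36.
Visit 25.
At 25: go right to 35.
  At 35: go left to 16.
    At 16: no left child.
    Visit 16.
    At 16: go right to 10.
      10 is a leaf — visit 10.
  Visit 35.
  At 35: go right to 23.
    23 is a leaf — visit 23.

2, 32, 14, 36, 25, 16, 10, 35, 23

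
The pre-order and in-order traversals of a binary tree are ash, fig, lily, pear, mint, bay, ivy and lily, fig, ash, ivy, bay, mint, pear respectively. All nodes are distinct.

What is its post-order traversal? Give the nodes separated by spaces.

lily fig ivy bay mint pear ash

The first element of pre-order is the root; it splits in-order into left and right subtrees.
Root ash: left subtree has 2 nodes {lily, fig}, right has 4 {ivy, bay, mint, pear}.
  Root fig: left subtree has 1 node {lily}, right has 0 { }.
  Root pear: left subtree has 3 nodes {ivy, bay, mint}, right has 0 { }.
    Root mint: left subtree has 2 nodes {ivy, bay}, right has 0 { }.
      Root bay: left subtree has 1 node {ivy}, right has 0 { }.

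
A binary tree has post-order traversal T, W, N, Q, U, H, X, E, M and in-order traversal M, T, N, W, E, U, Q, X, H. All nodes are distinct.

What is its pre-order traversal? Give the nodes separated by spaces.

M E N T W X U Q H

The last element of post-order is the root; it splits in-order into left and right subtrees.
Root M: left subtree has 0 nodes { }, right has 8 {T, N, W, E, U, Q, X, H}.
  Root E: left subtree has 3 nodes {T, N, W}, right has 4 {U, Q, X, H}.
    Root N: left subtree has 1 node {T}, right has 1 {W}.
    Root X: left subtree has 2 nodes {U, Q}, right has 1 {H}.
      Root U: left subtree has 0 nodes { }, right has 1 {Q}.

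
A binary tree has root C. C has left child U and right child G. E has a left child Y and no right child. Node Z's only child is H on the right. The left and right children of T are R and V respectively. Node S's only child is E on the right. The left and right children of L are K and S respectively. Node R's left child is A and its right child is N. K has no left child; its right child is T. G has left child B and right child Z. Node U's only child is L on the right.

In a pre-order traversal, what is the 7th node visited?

Pre-order visits the node, then its left subtree, then its right subtree.
Visit C.
At C: go left to U.
  Visit U.
  At U: no left child.
  At U: go right to L.
    Visit L.
    At L: go left to K.
      Visit K.
      At K: no left child.
      At K: go right to T.
        Visit T.
        At T: go left to R.
          Visit R.
          At R: go left to A.
            A is a leaf — visit A.
          At R: go right to N.
            N is a leaf — visit N.
        At T: go right to V.
          V is a leaf — visit V.
    At L: go right to S.
      Visit S.
      At S: no left child.
      At S: go right to E.
        Visit E.
        At E: go left to Y.
          Y is a leaf — visit Y.
        At E: no right child.
At C: go right to G.
  Visit G.
  At G: go left to B.
    B is a leaf — visit B.
  At G: go right to Z.
    Visit Z.
    At Z: no left child.
    At Z: go right to H.
      H is a leaf — visit H.
Full pre-order sequence: C, U, L, K, T, R, A, N, V, S, E, Y, G, B, Z, H.

A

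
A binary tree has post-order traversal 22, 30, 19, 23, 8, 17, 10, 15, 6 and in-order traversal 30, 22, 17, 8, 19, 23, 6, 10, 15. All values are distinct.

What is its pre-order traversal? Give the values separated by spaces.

6 17 30 22 8 23 19 15 10

The last element of post-order is the root; it splits in-order into left and right subtrees.
Root 6: left subtree has 6 nodes {30, 22, 17, 8, 19, 23}, right has 2 {10, 15}.
  Root 17: left subtree has 2 nodes {30, 22}, right has 3 {8, 19, 23}.
    Root 30: left subtree has 0 nodes { }, right has 1 {22}.
    Root 8: left subtree has 0 nodes { }, right has 2 {19, 23}.
      Root 23: left subtree has 1 node {19}, right has 0 { }.
  Root 15: left subtree has 1 node {10}, right has 0 { }.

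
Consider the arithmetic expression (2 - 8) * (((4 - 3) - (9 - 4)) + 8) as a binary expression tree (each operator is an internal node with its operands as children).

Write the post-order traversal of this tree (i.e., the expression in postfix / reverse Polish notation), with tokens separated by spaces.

Post-order on an expression tree gives postfix notation: for each operator, emit left operand, right operand, then the operator.

2 8 - 4 3 - 9 4 - - 8 + *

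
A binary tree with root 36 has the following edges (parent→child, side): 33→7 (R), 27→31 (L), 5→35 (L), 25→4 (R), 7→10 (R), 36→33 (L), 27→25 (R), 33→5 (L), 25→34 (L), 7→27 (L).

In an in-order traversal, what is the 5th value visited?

In-order visits the left subtree, then the node, then the right subtree.
At 36: go left to 33.
  At 33: go left to 5.
    At 5: go left to 35.
      35 is a leaf — visit 35.
    Visit 5.
    At 5: no right child.
  Visit 33.
  At 33: go right to 7.
    At 7: go left to 27.
      At 27: go left to 31.
        31 is a leaf — visit 31.
      Visit 27.
      At 27: go right to 25.
        At 25: go left to 34.
          34 is a leaf — visit 34.
        Visit 25.
        At 25: go right to 4.
          4 is a leaf — visit 4.
    Visit 7.
    At 7: go right to 10.
      10 is a leaf — visit 10.
Visit 36.
At 36: no right child.
Full in-order sequence: 35, 5, 33, 31, 27, 34, 25, 4, 7, 10, 36.

27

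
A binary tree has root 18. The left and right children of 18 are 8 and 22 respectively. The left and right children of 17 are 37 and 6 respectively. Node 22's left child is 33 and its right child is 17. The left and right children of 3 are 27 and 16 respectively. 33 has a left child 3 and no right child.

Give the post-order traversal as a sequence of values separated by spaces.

Post-order visits the left subtree, then the right subtree, then the node.
At 18: go left to 8.
  8 is a leaf — visit 8.
At 18: go right to 22.
  At 22: go left to 33.
    At 33: go left to 3.
      At 3: go left to 27.
        27 is a leaf — visit 27.
      At 3: go right to 16.
        16 is a leaf — visit 16.
      Visit 3.
    At 33: no right child.
    Visit 33.
  At 22: go right to 17.
    At 17: go left to 37.
      37 is a leaf — visit 37.
    At 17: go right to 6.
      6 is a leaf — visit 6.
    Visit 17.
  Visit 22.
Visit 18.

8 27 16 3 33 37 6 17 22 18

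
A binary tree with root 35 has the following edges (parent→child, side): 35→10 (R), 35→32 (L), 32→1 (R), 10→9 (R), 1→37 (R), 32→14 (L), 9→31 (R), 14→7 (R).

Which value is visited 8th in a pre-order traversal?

9

Pre-order visits the node, then its left subtree, then its right subtree.
Visit 35.
At 35: go left to 32.
  Visit 32.
  At 32: go left to 14.
    Visit 14.
    At 14: no left child.
    At 14: go right to 7.
      7 is a leaf — visit 7.
  At 32: go right to 1.
    Visit 1.
    At 1: no left child.
    At 1: go right to 37.
      37 is a leaf — visit 37.
At 35: go right to 10.
  Visit 10.
  At 10: no left child.
  At 10: go right to 9.
    Visit 9.
    At 9: no left child.
    At 9: go right to 31.
      31 is a leaf — visit 31.
Full pre-order sequence: 35, 32, 14, 7, 1, 37, 10, 9, 31.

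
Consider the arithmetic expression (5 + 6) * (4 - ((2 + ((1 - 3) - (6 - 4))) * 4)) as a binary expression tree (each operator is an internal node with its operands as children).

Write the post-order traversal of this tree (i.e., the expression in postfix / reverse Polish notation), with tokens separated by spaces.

Post-order on an expression tree gives postfix notation: for each operator, emit left operand, right operand, then the operator.

5 6 + 4 2 1 3 - 6 4 - - + 4 * - *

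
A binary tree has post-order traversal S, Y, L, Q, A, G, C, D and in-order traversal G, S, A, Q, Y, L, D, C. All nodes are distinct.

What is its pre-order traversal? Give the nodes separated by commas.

D, G, A, S, Q, L, Y, C

The last element of post-order is the root; it splits in-order into left and right subtrees.
Root D: left subtree has 6 nodes {G, S, A, Q, Y, L}, right has 1 {C}.
  Root G: left subtree has 0 nodes { }, right has 5 {S, A, Q, Y, L}.
    Root A: left subtree has 1 node {S}, right has 3 {Q, Y, L}.
      Root Q: left subtree has 0 nodes { }, right has 2 {Y, L}.
        Root L: left subtree has 1 node {Y}, right has 0 { }.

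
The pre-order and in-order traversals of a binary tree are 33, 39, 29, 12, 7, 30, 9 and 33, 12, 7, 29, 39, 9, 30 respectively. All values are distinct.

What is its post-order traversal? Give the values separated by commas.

The first element of pre-order is the root; it splits in-order into left and right subtrees.
Root 33: left subtree has 0 nodes { }, right has 6 {12, 7, 29, 39, 9, 30}.
  Root 39: left subtree has 3 nodes {12, 7, 29}, right has 2 {9, 30}.
    Root 29: left subtree has 2 nodes {12, 7}, right has 0 { }.
      Root 12: left subtree has 0 nodes { }, right has 1 {7}.
    Root 30: left subtree has 1 node {9}, right has 0 { }.

7, 12, 29, 9, 30, 39, 33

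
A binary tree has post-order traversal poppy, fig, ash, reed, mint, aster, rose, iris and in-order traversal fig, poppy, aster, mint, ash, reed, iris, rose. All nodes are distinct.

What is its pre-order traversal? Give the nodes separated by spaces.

The last element of post-order is the root; it splits in-order into left and right subtrees.
Root iris: left subtree has 6 nodes {fig, poppy, aster, mint, ash, reed}, right has 1 {rose}.
  Root aster: left subtree has 2 nodes {fig, poppy}, right has 3 {mint, ash, reed}.
    Root fig: left subtree has 0 nodes { }, right has 1 {poppy}.
    Root mint: left subtree has 0 nodes { }, right has 2 {ash, reed}.
      Root reed: left subtree has 1 node {ash}, right has 0 { }.

iris aster fig poppy mint reed ash rose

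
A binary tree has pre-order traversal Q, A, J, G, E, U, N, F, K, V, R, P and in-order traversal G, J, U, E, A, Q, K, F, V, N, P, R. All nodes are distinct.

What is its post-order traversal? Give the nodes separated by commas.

The first element of pre-order is the root; it splits in-order into left and right subtrees.
Root Q: left subtree has 5 nodes {G, J, U, E, A}, right has 6 {K, F, V, N, P, R}.
  Root A: left subtree has 4 nodes {G, J, U, E}, right has 0 { }.
    Root J: left subtree has 1 node {G}, right has 2 {U, E}.
      Root E: left subtree has 1 node {U}, right has 0 { }.
  Root N: left subtree has 3 nodes {K, F, V}, right has 2 {P, R}.
    Root F: left subtree has 1 node {K}, right has 1 {V}.
    Root R: left subtree has 1 node {P}, right has 0 { }.

G, U, E, J, A, K, V, F, P, R, N, Q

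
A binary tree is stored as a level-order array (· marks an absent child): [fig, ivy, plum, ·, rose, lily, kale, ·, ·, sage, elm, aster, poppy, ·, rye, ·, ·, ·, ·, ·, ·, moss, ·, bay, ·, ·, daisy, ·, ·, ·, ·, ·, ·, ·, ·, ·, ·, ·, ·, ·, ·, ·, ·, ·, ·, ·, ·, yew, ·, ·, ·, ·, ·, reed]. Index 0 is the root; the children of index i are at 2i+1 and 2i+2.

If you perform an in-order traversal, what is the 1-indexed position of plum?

In-order visits the left subtree, then the node, then the right subtree.
At fig: go left to ivy.
  At ivy: no left child.
  Visit ivy.
  At ivy: go right to rose.
    At rose: go left to sage.
      sage is a leaf — visit sage.
    Visit rose.
    At rose: go right to elm.
      At elm: go left to moss.
        moss is a leaf — visit moss.
      Visit elm.
      At elm: no right child.
Visit fig.
At fig: go right to plum.
  At plum: go left to lily.
    At lily: go left to aster.
      At aster: go left to bay.
        At bay: go left to yew.
          yew is a leaf — visit yew.
        Visit bay.
        At bay: no right child.
      Visit aster.
      At aster: no right child.
    Visit lily.
    At lily: go right to poppy.
      At poppy: no left child.
      Visit poppy.
      At poppy: go right to daisy.
        At daisy: go left to reed.
          reed is a leaf — visit reed.
        Visit daisy.
        At daisy: no right child.
  Visit plum.
  At plum: go right to kale.
    At kale: no left child.
    Visit kale.
    At kale: go right to rye.
      rye is a leaf — visit rye.
Full in-order sequence: ivy, sage, rose, moss, elm, fig, yew, bay, aster, lily, poppy, reed, daisy, plum, kale, rye.

14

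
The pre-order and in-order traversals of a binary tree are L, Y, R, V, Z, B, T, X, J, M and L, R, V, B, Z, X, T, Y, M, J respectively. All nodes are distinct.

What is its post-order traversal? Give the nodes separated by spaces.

B X T Z V R M J Y L

The first element of pre-order is the root; it splits in-order into left and right subtrees.
Root L: left subtree has 0 nodes { }, right has 9 {R, V, B, Z, X, T, Y, M, J}.
  Root Y: left subtree has 6 nodes {R, V, B, Z, X, T}, right has 2 {M, J}.
    Root R: left subtree has 0 nodes { }, right has 5 {V, B, Z, X, T}.
      Root V: left subtree has 0 nodes { }, right has 4 {B, Z, X, T}.
        Root Z: left subtree has 1 node {B}, right has 2 {X, T}.
          Root T: left subtree has 1 node {X}, right has 0 { }.
    Root J: left subtree has 1 node {M}, right has 0 { }.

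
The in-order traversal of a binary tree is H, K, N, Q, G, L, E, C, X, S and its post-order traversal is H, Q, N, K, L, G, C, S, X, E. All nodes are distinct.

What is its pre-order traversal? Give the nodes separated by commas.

E, G, K, H, N, Q, L, X, C, S

The last element of post-order is the root; it splits in-order into left and right subtrees.
Root E: left subtree has 6 nodes {H, K, N, Q, G, L}, right has 3 {C, X, S}.
  Root G: left subtree has 4 nodes {H, K, N, Q}, right has 1 {L}.
    Root K: left subtree has 1 node {H}, right has 2 {N, Q}.
      Root N: left subtree has 0 nodes { }, right has 1 {Q}.
  Root X: left subtree has 1 node {C}, right has 1 {S}.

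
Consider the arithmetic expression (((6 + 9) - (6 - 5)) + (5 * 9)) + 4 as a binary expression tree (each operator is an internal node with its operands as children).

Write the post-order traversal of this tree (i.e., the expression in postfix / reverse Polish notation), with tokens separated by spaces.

6 9 + 6 5 - - 5 9 * + 4 +

Post-order on an expression tree gives postfix notation: for each operator, emit left operand, right operand, then the operator.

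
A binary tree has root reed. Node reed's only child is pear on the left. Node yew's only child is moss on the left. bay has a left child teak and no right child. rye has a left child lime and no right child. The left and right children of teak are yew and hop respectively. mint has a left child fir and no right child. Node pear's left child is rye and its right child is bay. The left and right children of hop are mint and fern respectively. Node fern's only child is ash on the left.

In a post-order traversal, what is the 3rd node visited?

Post-order visits the left subtree, then the right subtree, then the node.
At reed: go left to pear.
  At pear: go left to rye.
    At rye: go left to lime.
      lime is a leaf — visit lime.
    At rye: no right child.
    Visit rye.
  At pear: go right to bay.
    At bay: go left to teak.
      At teak: go left to yew.
        At yew: go left to moss.
          moss is a leaf — visit moss.
        At yew: no right child.
        Visit yew.
      At teak: go right to hop.
        At hop: go left to mint.
          At mint: go left to fir.
            fir is a leaf — visit fir.
          At mint: no right child.
          Visit mint.
        At hop: go right to fern.
          At fern: go left to ash.
            ash is a leaf — visit ash.
          At fern: no right child.
          Visit fern.
        Visit hop.
      Visit teak.
    At bay: no right child.
    Visit bay.
  Visit pear.
At reed: no right child.
Visit reed.
Full post-order sequence: lime, rye, moss, yew, fir, mint, ash, fern, hop, teak, bay, pear, reed.

moss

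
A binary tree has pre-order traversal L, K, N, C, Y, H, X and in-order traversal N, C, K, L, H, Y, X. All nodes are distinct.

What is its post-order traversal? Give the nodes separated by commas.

C, N, K, H, X, Y, L

The first element of pre-order is the root; it splits in-order into left and right subtrees.
Root L: left subtree has 3 nodes {N, C, K}, right has 3 {H, Y, X}.
  Root K: left subtree has 2 nodes {N, C}, right has 0 { }.
    Root N: left subtree has 0 nodes { }, right has 1 {C}.
  Root Y: left subtree has 1 node {H}, right has 1 {X}.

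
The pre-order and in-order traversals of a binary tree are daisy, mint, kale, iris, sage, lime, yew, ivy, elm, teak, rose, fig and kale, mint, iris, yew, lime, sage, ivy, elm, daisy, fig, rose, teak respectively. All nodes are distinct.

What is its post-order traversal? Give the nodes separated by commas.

kale, yew, lime, elm, ivy, sage, iris, mint, fig, rose, teak, daisy

The first element of pre-order is the root; it splits in-order into left and right subtrees.
Root daisy: left subtree has 8 nodes {kale, mint, iris, yew, lime, sage, ivy, elm}, right has 3 {fig, rose, teak}.
  Root mint: left subtree has 1 node {kale}, right has 6 {iris, yew, lime, sage, ivy, elm}.
    Root iris: left subtree has 0 nodes { }, right has 5 {yew, lime, sage, ivy, elm}.
      Root sage: left subtree has 2 nodes {yew, lime}, right has 2 {ivy, elm}.
        Root lime: left subtree has 1 node {yew}, right has 0 { }.
        Root ivy: left subtree has 0 nodes { }, right has 1 {elm}.
  Root teak: left subtree has 2 nodes {fig, rose}, right has 0 { }.
    Root rose: left subtree has 1 node {fig}, right has 0 { }.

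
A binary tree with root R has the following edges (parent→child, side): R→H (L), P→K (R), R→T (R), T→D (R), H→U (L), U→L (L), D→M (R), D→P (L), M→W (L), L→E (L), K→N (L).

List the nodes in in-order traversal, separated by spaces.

In-order visits the left subtree, then the node, then the right subtree.
At R: go left to H.
  At H: go left to U.
    At U: go left to L.
      At L: go left to E.
        E is a leaf — visit E.
      Visit L.
      At L: no right child.
    Visit U.
    At U: no right child.
  Visit H.
  At H: no right child.
Visit R.
At R: go right to T.
  At T: no left child.
  Visit T.
  At T: go right to D.
    At D: go left to P.
      At P: no left child.
      Visit P.
      At P: go right to K.
        At K: go left to N.
          N is a leaf — visit N.
        Visit K.
        At K: no right child.
    Visit D.
    At D: go right to M.
      At M: go left to W.
        W is a leaf — visit W.
      Visit M.
      At M: no right child.

E L U H R T P N K D W M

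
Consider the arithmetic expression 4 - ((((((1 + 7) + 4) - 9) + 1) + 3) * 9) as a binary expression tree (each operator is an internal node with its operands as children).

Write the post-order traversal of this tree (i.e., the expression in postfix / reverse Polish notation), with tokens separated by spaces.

Post-order on an expression tree gives postfix notation: for each operator, emit left operand, right operand, then the operator.

4 1 7 + 4 + 9 - 1 + 3 + 9 * -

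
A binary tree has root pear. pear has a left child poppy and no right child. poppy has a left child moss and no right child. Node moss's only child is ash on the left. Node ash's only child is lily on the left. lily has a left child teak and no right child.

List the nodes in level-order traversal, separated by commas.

pear, poppy, moss, ash, lily, teak

Level-order visits nodes level by level from the root, left to right within each level.
Level 0: pear
Level 1: poppy
Level 2: moss
Level 3: ash
Level 4: lily
Level 5: teak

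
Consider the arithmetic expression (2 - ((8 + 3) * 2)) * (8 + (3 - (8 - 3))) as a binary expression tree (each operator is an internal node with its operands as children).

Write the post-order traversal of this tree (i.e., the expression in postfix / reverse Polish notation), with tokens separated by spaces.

Post-order on an expression tree gives postfix notation: for each operator, emit left operand, right operand, then the operator.

2 8 3 + 2 * - 8 3 8 3 - - + *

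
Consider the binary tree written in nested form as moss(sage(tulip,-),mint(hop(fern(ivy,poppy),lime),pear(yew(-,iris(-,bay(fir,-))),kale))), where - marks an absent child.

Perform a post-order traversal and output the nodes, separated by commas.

tulip, sage, ivy, poppy, fern, lime, hop, fir, bay, iris, yew, kale, pear, mint, moss

Post-order visits the left subtree, then the right subtree, then the node.
At moss: go left to sage.
  At sage: go left to tulip.
    tulip is a leaf — visit tulip.
  At sage: no right child.
  Visit sage.
At moss: go right to mint.
  At mint: go left to hop.
    At hop: go left to fern.
      At fern: go left to ivy.
        ivy is a leaf — visit ivy.
      At fern: go right to poppy.
        poppy is a leaf — visit poppy.
      Visit fern.
    At hop: go right to lime.
      lime is a leaf — visit lime.
    Visit hop.
  At mint: go right to pear.
    At pear: go left to yew.
      At yew: no left child.
      At yew: go right to iris.
        At iris: no left child.
        At iris: go right to bay.
          At bay: go left to fir.
            fir is a leaf — visit fir.
          At bay: no right child.
          Visit bay.
        Visit iris.
      Visit yew.
    At pear: go right to kale.
      kale is a leaf — visit kale.
    Visit pear.
  Visit mint.
Visit moss.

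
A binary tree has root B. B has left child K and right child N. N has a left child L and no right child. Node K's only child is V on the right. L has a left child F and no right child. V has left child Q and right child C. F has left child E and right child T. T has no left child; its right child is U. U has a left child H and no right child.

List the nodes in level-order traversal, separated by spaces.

Level-order visits nodes level by level from the root, left to right within each level.
Level 0: B
Level 1: K, N
Level 2: V, L
Level 3: Q, C, F
Level 4: E, T
Level 5: U
Level 6: H

B K N V L Q C F E T U H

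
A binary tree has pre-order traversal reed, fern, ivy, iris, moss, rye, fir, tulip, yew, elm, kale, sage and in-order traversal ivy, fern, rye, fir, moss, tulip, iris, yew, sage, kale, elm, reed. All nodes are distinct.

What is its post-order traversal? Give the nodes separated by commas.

The first element of pre-order is the root; it splits in-order into left and right subtrees.
Root reed: left subtree has 11 nodes {ivy, fern, rye, fir, moss, tulip, iris, yew, sage, kale, elm}, right has 0 { }.
  Root fern: left subtree has 1 node {ivy}, right has 9 {rye, fir, moss, tulip, iris, yew, sage, kale, elm}.
    Root iris: left subtree has 4 nodes {rye, fir, moss, tulip}, right has 4 {yew, sage, kale, elm}.
      Root moss: left subtree has 2 nodes {rye, fir}, right has 1 {tulip}.
        Root rye: left subtree has 0 nodes { }, right has 1 {fir}.
      Root yew: left subtree has 0 nodes { }, right has 3 {sage, kale, elm}.
        Root elm: left subtree has 2 nodes {sage, kale}, right has 0 { }.
          Root kale: left subtree has 1 node {sage}, right has 0 { }.

ivy, fir, rye, tulip, moss, sage, kale, elm, yew, iris, fern, reed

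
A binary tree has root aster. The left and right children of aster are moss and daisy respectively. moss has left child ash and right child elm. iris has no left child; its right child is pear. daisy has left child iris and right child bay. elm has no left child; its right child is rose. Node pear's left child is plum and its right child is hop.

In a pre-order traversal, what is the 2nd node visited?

moss

Pre-order visits the node, then its left subtree, then its right subtree.
Visit aster.
At aster: go left to moss.
  Visit moss.
  At moss: go left to ash.
    ash is a leaf — visit ash.
  At moss: go right to elm.
    Visit elm.
    At elm: no left child.
    At elm: go right to rose.
      rose is a leaf — visit rose.
At aster: go right to daisy.
  Visit daisy.
  At daisy: go left to iris.
    Visit iris.
    At iris: no left child.
    At iris: go right to pear.
      Visit pear.
      At pear: go left to plum.
        plum is a leaf — visit plum.
      At pear: go right to hop.
        hop is a leaf — visit hop.
  At daisy: go right to bay.
    bay is a leaf — visit bay.
Full pre-order sequence: aster, moss, ash, elm, rose, daisy, iris, pear, plum, hop, bay.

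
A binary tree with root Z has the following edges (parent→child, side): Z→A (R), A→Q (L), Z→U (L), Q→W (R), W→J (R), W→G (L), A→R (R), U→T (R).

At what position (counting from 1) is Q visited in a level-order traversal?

Level-order visits nodes level by level from the root, left to right within each level.
Level 0: Z
Level 1: U, A
Level 2: T, Q, R
Level 3: W
Level 4: G, J
Full level-order sequence: Z, U, A, T, Q, R, W, G, J.

5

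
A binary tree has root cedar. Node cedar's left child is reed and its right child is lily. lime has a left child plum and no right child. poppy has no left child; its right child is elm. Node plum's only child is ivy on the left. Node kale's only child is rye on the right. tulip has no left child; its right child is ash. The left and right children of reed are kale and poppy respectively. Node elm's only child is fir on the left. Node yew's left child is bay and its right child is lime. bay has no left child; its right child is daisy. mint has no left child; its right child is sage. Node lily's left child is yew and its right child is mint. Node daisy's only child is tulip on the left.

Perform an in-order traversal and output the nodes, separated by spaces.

kale rye reed poppy fir elm cedar bay tulip ash daisy yew ivy plum lime lily mint sage

In-order visits the left subtree, then the node, then the right subtree.
At cedar: go left to reed.
  At reed: go left to kale.
    At kale: no left child.
    Visit kale.
    At kale: go right to rye.
      rye is a leaf — visit rye.
  Visit reed.
  At reed: go right to poppy.
    At poppy: no left child.
    Visit poppy.
    At poppy: go right to elm.
      At elm: go left to fir.
        fir is a leaf — visit fir.
      Visit elm.
      At elm: no right child.
Visit cedar.
At cedar: go right to lily.
  At lily: go left to yew.
    At yew: go left to bay.
      At bay: no left child.
      Visit bay.
      At bay: go right to daisy.
        At daisy: go left to tulip.
          At tulip: no left child.
          Visit tulip.
          At tulip: go right to ash.
            ash is a leaf — visit ash.
        Visit daisy.
        At daisy: no right child.
    Visit yew.
    At yew: go right to lime.
      At lime: go left to plum.
        At plum: go left to ivy.
          ivy is a leaf — visit ivy.
        Visit plum.
        At plum: no right child.
      Visit lime.
      At lime: no right child.
  Visit lily.
  At lily: go right to mint.
    At mint: no left child.
    Visit mint.
    At mint: go right to sage.
      sage is a leaf — visit sage.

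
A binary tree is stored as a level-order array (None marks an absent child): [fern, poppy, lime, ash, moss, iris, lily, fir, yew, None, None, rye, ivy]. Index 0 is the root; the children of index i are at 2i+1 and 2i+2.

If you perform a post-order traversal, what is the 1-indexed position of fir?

1

Post-order visits the left subtree, then the right subtree, then the node.
At fern: go left to poppy.
  At poppy: go left to ash.
    At ash: go left to fir.
      fir is a leaf — visit fir.
    At ash: go right to yew.
      yew is a leaf — visit yew.
    Visit ash.
  At poppy: go right to moss.
    moss is a leaf — visit moss.
  Visit poppy.
At fern: go right to lime.
  At lime: go left to iris.
    At iris: go left to rye.
      rye is a leaf — visit rye.
    At iris: go right to ivy.
      ivy is a leaf — visit ivy.
    Visit iris.
  At lime: go right to lily.
    lily is a leaf — visit lily.
  Visit lime.
Visit fern.
Full post-order sequence: fir, yew, ash, moss, poppy, rye, ivy, iris, lily, lime, fern.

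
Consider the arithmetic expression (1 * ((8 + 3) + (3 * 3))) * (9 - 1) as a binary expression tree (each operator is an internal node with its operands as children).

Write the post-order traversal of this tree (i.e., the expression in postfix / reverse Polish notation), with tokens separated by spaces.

1 8 3 + 3 3 * + * 9 1 - *

Post-order on an expression tree gives postfix notation: for each operator, emit left operand, right operand, then the operator.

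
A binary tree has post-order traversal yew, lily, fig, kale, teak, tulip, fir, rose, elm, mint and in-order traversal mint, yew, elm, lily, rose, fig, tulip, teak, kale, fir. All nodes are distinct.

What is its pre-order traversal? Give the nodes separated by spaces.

The last element of post-order is the root; it splits in-order into left and right subtrees.
Root mint: left subtree has 0 nodes { }, right has 9 {yew, elm, lily, rose, fig, tulip, teak, kale, fir}.
  Root elm: left subtree has 1 node {yew}, right has 7 {lily, rose, fig, tulip, teak, kale, fir}.
    Root rose: left subtree has 1 node {lily}, right has 5 {fig, tulip, teak, kale, fir}.
      Root fir: left subtree has 4 nodes {fig, tulip, teak, kale}, right has 0 { }.
        Root tulip: left subtree has 1 node {fig}, right has 2 {teak, kale}.
          Root teak: left subtree has 0 nodes { }, right has 1 {kale}.

mint elm yew rose lily fir tulip fig teak kale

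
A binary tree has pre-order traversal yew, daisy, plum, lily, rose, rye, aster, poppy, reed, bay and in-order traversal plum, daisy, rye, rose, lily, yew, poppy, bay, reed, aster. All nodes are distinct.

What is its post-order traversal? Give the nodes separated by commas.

plum, rye, rose, lily, daisy, bay, reed, poppy, aster, yew

The first element of pre-order is the root; it splits in-order into left and right subtrees.
Root yew: left subtree has 5 nodes {plum, daisy, rye, rose, lily}, right has 4 {poppy, bay, reed, aster}.
  Root daisy: left subtree has 1 node {plum}, right has 3 {rye, rose, lily}.
    Root lily: left subtree has 2 nodes {rye, rose}, right has 0 { }.
      Root rose: left subtree has 1 node {rye}, right has 0 { }.
  Root aster: left subtree has 3 nodes {poppy, bay, reed}, right has 0 { }.
    Root poppy: left subtree has 0 nodes { }, right has 2 {bay, reed}.
      Root reed: left subtree has 1 node {bay}, right has 0 { }.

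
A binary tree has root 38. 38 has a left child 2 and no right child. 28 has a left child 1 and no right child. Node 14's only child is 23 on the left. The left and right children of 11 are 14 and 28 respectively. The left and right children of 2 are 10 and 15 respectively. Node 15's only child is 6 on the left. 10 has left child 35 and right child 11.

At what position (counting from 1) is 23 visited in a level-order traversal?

10

Level-order visits nodes level by level from the root, left to right within each level.
Level 0: 38
Level 1: 2
Level 2: 10, 15
Level 3: 35, 11, 6
Level 4: 14, 28
Level 5: 23, 1
Full level-order sequence: 38, 2, 10, 15, 35, 11, 6, 14, 28, 23, 1.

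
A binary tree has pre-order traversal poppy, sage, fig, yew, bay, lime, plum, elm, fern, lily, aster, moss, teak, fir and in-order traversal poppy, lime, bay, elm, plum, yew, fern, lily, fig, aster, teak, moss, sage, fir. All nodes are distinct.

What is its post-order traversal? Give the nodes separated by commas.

lime, elm, plum, bay, lily, fern, yew, teak, moss, aster, fig, fir, sage, poppy

The first element of pre-order is the root; it splits in-order into left and right subtrees.
Root poppy: left subtree has 0 nodes { }, right has 13 {lime, bay, elm, plum, yew, fern, lily, fig, aster, teak, moss, sage, fir}.
  Root sage: left subtree has 11 nodes {lime, bay, elm, plum, yew, fern, lily, fig, aster, teak, moss}, right has 1 {fir}.
    Root fig: left subtree has 7 nodes {lime, bay, elm, plum, yew, fern, lily}, right has 3 {aster, teak, moss}.
      Root yew: left subtree has 4 nodes {lime, bay, elm, plum}, right has 2 {fern, lily}.
        Root bay: left subtree has 1 node {lime}, right has 2 {elm, plum}.
          Root plum: left subtree has 1 node {elm}, right has 0 { }.
        Root fern: left subtree has 0 nodes { }, right has 1 {lily}.
      Root aster: left subtree has 0 nodes { }, right has 2 {teak, moss}.
        Root moss: left subtree has 1 node {teak}, right has 0 { }.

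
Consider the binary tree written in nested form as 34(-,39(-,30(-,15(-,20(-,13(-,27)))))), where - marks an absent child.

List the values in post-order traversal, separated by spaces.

Post-order visits the left subtree, then the right subtree, then the node.
At 34: no left child.
At 34: go right to 39.
  At 39: no left child.
  At 39: go right to 30.
    At 30: no left child.
    At 30: go right to 15.
      At 15: no left child.
      At 15: go right to 20.
        At 20: no left child.
        At 20: go right to 13.
          At 13: no left child.
          At 13: go right to 27.
            27 is a leaf — visit 27.
          Visit 13.
        Visit 20.
      Visit 15.
    Visit 30.
  Visit 39.
Visit 34.

27 13 20 15 30 39 34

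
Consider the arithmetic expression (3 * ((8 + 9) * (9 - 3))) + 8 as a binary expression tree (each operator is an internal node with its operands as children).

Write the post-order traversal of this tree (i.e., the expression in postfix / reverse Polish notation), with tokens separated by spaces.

3 8 9 + 9 3 - * * 8 +

Post-order on an expression tree gives postfix notation: for each operator, emit left operand, right operand, then the operator.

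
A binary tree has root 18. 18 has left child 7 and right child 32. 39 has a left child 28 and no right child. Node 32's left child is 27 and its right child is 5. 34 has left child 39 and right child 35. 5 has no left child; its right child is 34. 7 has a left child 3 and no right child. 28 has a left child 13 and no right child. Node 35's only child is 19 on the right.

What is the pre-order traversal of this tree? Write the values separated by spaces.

Pre-order visits the node, then its left subtree, then its right subtree.
Visit 18.
At 18: go left to 7.
  Visit 7.
  At 7: go left to 3.
    3 is a leaf — visit 3.
  At 7: no right child.
At 18: go right to 32.
  Visit 32.
  At 32: go left to 27.
    27 is a leaf — visit 27.
  At 32: go right to 5.
    Visit 5.
    At 5: no left child.
    At 5: go right to 34.
      Visit 34.
      At 34: go left to 39.
        Visit 39.
        At 39: go left to 28.
          Visit 28.
          At 28: go left to 13.
            13 is a leaf — visit 13.
          At 28: no right child.
        At 39: no right child.
      At 34: go right to 35.
        Visit 35.
        At 35: no left child.
        At 35: go right to 19.
          19 is a leaf — visit 19.

18 7 3 32 27 5 34 39 28 13 35 19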